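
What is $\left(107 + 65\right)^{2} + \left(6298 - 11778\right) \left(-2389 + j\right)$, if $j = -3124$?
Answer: $30240824$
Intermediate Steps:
$\left(107 + 65\right)^{2} + \left(6298 - 11778\right) \left(-2389 + j\right) = \left(107 + 65\right)^{2} + \left(6298 - 11778\right) \left(-2389 - 3124\right) = 172^{2} - -30211240 = 29584 + 30211240 = 30240824$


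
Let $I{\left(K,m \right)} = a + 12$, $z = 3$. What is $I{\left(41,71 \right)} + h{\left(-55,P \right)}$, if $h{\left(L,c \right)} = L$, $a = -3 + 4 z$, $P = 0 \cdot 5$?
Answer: $-34$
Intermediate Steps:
$P = 0$
$a = 9$ ($a = -3 + 4 \cdot 3 = -3 + 12 = 9$)
$I{\left(K,m \right)} = 21$ ($I{\left(K,m \right)} = 9 + 12 = 21$)
$I{\left(41,71 \right)} + h{\left(-55,P \right)} = 21 - 55 = -34$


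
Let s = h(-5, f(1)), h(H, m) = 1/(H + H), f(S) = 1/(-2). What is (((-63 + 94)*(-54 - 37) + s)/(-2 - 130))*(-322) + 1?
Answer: -4541311/660 ≈ -6880.8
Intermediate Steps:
f(S) = -½ (f(S) = 1*(-½) = -½)
h(H, m) = 1/(2*H)
s = -⅒ (s = (½)/(-5) = (½)*(-⅕) = -⅒ ≈ -0.10000)
(((-63 + 94)*(-54 - 37) + s)/(-2 - 130))*(-322) + 1 = (((-63 + 94)*(-54 - 37) - ⅒)/(-2 - 130))*(-322) + 1 = ((31*(-91) - ⅒)/(-132))*(-322) + 1 = ((-2821 - ⅒)*(-1/132))*(-322) + 1 = -28211/10*(-1/132)*(-322) + 1 = (28211/1320)*(-322) + 1 = -4541971/660 + 1 = -4541311/660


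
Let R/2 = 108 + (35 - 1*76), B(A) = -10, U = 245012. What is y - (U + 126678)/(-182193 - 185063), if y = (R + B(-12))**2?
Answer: 2823649973/183628 ≈ 15377.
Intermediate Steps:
R = 134 (R = 2*(108 + (35 - 1*76)) = 2*(108 + (35 - 76)) = 2*(108 - 41) = 2*67 = 134)
y = 15376 (y = (134 - 10)**2 = 124**2 = 15376)
y - (U + 126678)/(-182193 - 185063) = 15376 - (245012 + 126678)/(-182193 - 185063) = 15376 - 371690/(-367256) = 15376 - 371690*(-1)/367256 = 15376 - 1*(-185845/183628) = 15376 + 185845/183628 = 2823649973/183628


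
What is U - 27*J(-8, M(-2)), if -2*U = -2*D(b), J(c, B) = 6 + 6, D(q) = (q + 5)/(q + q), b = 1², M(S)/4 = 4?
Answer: -321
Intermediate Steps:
M(S) = 16 (M(S) = 4*4 = 16)
b = 1
D(q) = (5 + q)/(2*q) (D(q) = (5 + q)/((2*q)) = (5 + q)*(1/(2*q)) = (5 + q)/(2*q))
J(c, B) = 12
U = 3 (U = -(-1)*(½)*(5 + 1)/1 = -(-1)*(½)*1*6 = -(-1)*3 = -½*(-6) = 3)
U - 27*J(-8, M(-2)) = 3 - 27*12 = 3 - 1*324 = 3 - 324 = -321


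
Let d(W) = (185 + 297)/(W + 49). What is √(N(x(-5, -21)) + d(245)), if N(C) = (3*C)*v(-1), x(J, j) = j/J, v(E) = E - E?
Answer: √723/21 ≈ 1.2804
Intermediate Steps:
v(E) = 0
N(C) = 0 (N(C) = (3*C)*0 = 0)
d(W) = 482/(49 + W)
√(N(x(-5, -21)) + d(245)) = √(0 + 482/(49 + 245)) = √(0 + 482/294) = √(0 + 482*(1/294)) = √(0 + 241/147) = √(241/147) = √723/21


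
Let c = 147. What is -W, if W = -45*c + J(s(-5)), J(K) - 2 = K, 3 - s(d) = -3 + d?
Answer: 6602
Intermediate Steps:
s(d) = 6 - d (s(d) = 3 - (-3 + d) = 3 + (3 - d) = 6 - d)
J(K) = 2 + K
W = -6602 (W = -45*147 + (2 + (6 - 1*(-5))) = -6615 + (2 + (6 + 5)) = -6615 + (2 + 11) = -6615 + 13 = -6602)
-W = -1*(-6602) = 6602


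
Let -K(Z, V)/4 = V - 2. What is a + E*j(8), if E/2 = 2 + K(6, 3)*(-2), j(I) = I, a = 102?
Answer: 262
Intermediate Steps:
K(Z, V) = 8 - 4*V (K(Z, V) = -4*(V - 2) = -4*(-2 + V) = 8 - 4*V)
E = 20 (E = 2*(2 + (8 - 4*3)*(-2)) = 2*(2 + (8 - 12)*(-2)) = 2*(2 - 4*(-2)) = 2*(2 + 8) = 2*10 = 20)
a + E*j(8) = 102 + 20*8 = 102 + 160 = 262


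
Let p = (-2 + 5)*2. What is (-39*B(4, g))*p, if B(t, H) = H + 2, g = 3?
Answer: -1170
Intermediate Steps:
B(t, H) = 2 + H
p = 6 (p = 3*2 = 6)
(-39*B(4, g))*p = -39*(2 + 3)*6 = -39*5*6 = -195*6 = -1170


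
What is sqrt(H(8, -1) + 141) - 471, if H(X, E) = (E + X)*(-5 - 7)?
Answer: -471 + sqrt(57) ≈ -463.45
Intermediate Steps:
H(X, E) = -12*E - 12*X (H(X, E) = (E + X)*(-12) = -12*E - 12*X)
sqrt(H(8, -1) + 141) - 471 = sqrt((-12*(-1) - 12*8) + 141) - 471 = sqrt((12 - 96) + 141) - 471 = sqrt(-84 + 141) - 471 = sqrt(57) - 471 = -471 + sqrt(57)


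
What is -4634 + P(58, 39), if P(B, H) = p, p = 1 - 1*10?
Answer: -4643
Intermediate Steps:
p = -9 (p = 1 - 10 = -9)
P(B, H) = -9
-4634 + P(58, 39) = -4634 - 9 = -4643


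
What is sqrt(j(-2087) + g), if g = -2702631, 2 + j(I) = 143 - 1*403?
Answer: I*sqrt(2702893) ≈ 1644.0*I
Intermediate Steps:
j(I) = -262 (j(I) = -2 + (143 - 1*403) = -2 + (143 - 403) = -2 - 260 = -262)
sqrt(j(-2087) + g) = sqrt(-262 - 2702631) = sqrt(-2702893) = I*sqrt(2702893)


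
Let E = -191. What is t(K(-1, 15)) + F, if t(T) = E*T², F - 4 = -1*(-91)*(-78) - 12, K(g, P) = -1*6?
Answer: -13982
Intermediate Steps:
K(g, P) = -6
F = -7106 (F = 4 + (-1*(-91)*(-78) - 12) = 4 + (91*(-78) - 12) = 4 + (-7098 - 12) = 4 - 7110 = -7106)
t(T) = -191*T²
t(K(-1, 15)) + F = -191*(-6)² - 7106 = -191*36 - 7106 = -6876 - 7106 = -13982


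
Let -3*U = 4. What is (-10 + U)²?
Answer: 1156/9 ≈ 128.44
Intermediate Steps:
U = -4/3 (U = -⅓*4 = -4/3 ≈ -1.3333)
(-10 + U)² = (-10 - 4/3)² = (-34/3)² = 1156/9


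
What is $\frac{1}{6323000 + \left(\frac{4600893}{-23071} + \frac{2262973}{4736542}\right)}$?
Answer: $\frac{109276760482}{690935216413804077} \approx 1.5816 \cdot 10^{-7}$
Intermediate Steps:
$\frac{1}{6323000 + \left(\frac{4600893}{-23071} + \frac{2262973}{4736542}\right)} = \frac{1}{6323000 + \left(4600893 \left(- \frac{1}{23071}\right) + 2262973 \cdot \frac{1}{4736542}\right)} = \frac{1}{6323000 + \left(- \frac{4600893}{23071} + \frac{2262973}{4736542}\right)} = \frac{1}{6323000 - \frac{21740113881923}{109276760482}} = \frac{1}{\frac{690935216413804077}{109276760482}} = \frac{109276760482}{690935216413804077}$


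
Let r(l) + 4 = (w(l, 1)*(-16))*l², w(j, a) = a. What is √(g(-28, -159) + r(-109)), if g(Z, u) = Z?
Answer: 4*I*√11883 ≈ 436.04*I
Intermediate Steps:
r(l) = -4 - 16*l² (r(l) = -4 + (1*(-16))*l² = -4 - 16*l²)
√(g(-28, -159) + r(-109)) = √(-28 + (-4 - 16*(-109)²)) = √(-28 + (-4 - 16*11881)) = √(-28 + (-4 - 190096)) = √(-28 - 190100) = √(-190128) = 4*I*√11883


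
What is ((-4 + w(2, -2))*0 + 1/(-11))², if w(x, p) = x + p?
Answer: 1/121 ≈ 0.0082645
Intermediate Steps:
w(x, p) = p + x
((-4 + w(2, -2))*0 + 1/(-11))² = ((-4 + (-2 + 2))*0 + 1/(-11))² = ((-4 + 0)*0 - 1/11)² = (-4*0 - 1/11)² = (0 - 1/11)² = (-1/11)² = 1/121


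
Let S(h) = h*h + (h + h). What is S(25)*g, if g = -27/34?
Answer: -18225/34 ≈ -536.03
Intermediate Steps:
g = -27/34 (g = -27*1/34 = -27/34 ≈ -0.79412)
S(h) = h² + 2*h
S(25)*g = (25*(2 + 25))*(-27/34) = (25*27)*(-27/34) = 675*(-27/34) = -18225/34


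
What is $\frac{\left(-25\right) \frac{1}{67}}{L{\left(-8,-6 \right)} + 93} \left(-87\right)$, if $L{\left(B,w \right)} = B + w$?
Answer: $\frac{2175}{5293} \approx 0.41092$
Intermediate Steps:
$\frac{\left(-25\right) \frac{1}{67}}{L{\left(-8,-6 \right)} + 93} \left(-87\right) = \frac{\left(-25\right) \frac{1}{67}}{\left(-8 - 6\right) + 93} \left(-87\right) = \frac{\left(-25\right) \frac{1}{67}}{-14 + 93} \left(-87\right) = \frac{1}{79} \left(- \frac{25}{67}\right) \left(-87\right) = \left(- \frac{25}{5293}\right) \left(-87\right) = \frac{2175}{5293}$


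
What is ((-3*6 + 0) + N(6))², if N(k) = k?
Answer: 144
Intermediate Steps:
((-3*6 + 0) + N(6))² = ((-3*6 + 0) + 6)² = ((-18 + 0) + 6)² = (-18 + 6)² = (-12)² = 144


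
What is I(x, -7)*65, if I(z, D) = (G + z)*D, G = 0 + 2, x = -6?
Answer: 1820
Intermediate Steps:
G = 2
I(z, D) = D*(2 + z) (I(z, D) = (2 + z)*D = D*(2 + z))
I(x, -7)*65 = -7*(2 - 6)*65 = -7*(-4)*65 = 28*65 = 1820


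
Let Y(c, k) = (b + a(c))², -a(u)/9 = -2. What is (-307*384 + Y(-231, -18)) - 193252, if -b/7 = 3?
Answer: -311131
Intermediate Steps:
b = -21 (b = -7*3 = -21)
a(u) = 18 (a(u) = -9*(-2) = 18)
Y(c, k) = 9 (Y(c, k) = (-21 + 18)² = (-3)² = 9)
(-307*384 + Y(-231, -18)) - 193252 = (-307*384 + 9) - 193252 = (-117888 + 9) - 193252 = -117879 - 193252 = -311131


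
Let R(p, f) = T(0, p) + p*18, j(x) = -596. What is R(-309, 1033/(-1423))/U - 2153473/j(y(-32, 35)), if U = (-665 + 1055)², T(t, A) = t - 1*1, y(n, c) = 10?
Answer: 40942490969/11331450 ≈ 3613.2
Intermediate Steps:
T(t, A) = -1 + t (T(t, A) = t - 1 = -1 + t)
U = 152100 (U = 390² = 152100)
R(p, f) = -1 + 18*p (R(p, f) = (-1 + 0) + p*18 = -1 + 18*p)
R(-309, 1033/(-1423))/U - 2153473/j(y(-32, 35)) = (-1 + 18*(-309))/152100 - 2153473/(-596) = (-1 - 5562)*(1/152100) - 2153473*(-1/596) = -5563*1/152100 + 2153473/596 = -5563/152100 + 2153473/596 = 40942490969/11331450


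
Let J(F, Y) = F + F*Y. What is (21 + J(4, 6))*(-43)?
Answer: -2107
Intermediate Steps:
(21 + J(4, 6))*(-43) = (21 + 4*(1 + 6))*(-43) = (21 + 4*7)*(-43) = (21 + 28)*(-43) = 49*(-43) = -2107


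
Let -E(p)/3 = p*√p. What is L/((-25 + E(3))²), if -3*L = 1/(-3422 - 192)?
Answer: 217/395527002 - 75*√3/263684668 ≈ 5.5987e-8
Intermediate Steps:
L = 1/10842 (L = -1/(3*(-3422 - 192)) = -⅓/(-3614) = -⅓*(-1/3614) = 1/10842 ≈ 9.2234e-5)
E(p) = -3*p^(3/2) (E(p) = -3*p*√p = -3*p^(3/2))
L/((-25 + E(3))²) = 1/(10842*((-25 - 9*√3)²)) = 1/(10842*(-25 - 9*√3)²)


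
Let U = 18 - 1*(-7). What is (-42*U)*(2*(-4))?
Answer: 8400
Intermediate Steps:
U = 25 (U = 18 + 7 = 25)
(-42*U)*(2*(-4)) = (-42*25)*(2*(-4)) = -1050*(-8) = 8400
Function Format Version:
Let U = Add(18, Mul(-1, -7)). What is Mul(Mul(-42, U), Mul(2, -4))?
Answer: 8400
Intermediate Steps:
U = 25 (U = Add(18, 7) = 25)
Mul(Mul(-42, U), Mul(2, -4)) = Mul(Mul(-42, 25), Mul(2, -4)) = Mul(-1050, -8) = 8400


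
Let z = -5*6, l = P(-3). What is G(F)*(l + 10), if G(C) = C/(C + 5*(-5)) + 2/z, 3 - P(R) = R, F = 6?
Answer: -1744/285 ≈ -6.1193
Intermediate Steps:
P(R) = 3 - R
l = 6 (l = 3 - 1*(-3) = 3 + 3 = 6)
z = -30
G(C) = -1/15 + C/(-25 + C) (G(C) = C/(C + 5*(-5)) + 2/(-30) = C/(C - 25) + 2*(-1/30) = C/(-25 + C) - 1/15 = -1/15 + C/(-25 + C))
G(F)*(l + 10) = ((25 + 14*6)/(15*(-25 + 6)))*(6 + 10) = ((1/15)*(25 + 84)/(-19))*16 = ((1/15)*(-1/19)*109)*16 = -109/285*16 = -1744/285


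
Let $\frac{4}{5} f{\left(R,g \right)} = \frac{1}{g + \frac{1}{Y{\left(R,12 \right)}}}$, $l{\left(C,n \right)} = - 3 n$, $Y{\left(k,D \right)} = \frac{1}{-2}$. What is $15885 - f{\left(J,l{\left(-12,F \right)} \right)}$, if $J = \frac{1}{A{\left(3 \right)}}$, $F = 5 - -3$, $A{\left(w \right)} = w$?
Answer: $\frac{1652045}{104} \approx 15885.0$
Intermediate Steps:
$Y{\left(k,D \right)} = - \frac{1}{2}$
$F = 8$ ($F = 5 + 3 = 8$)
$J = \frac{1}{3} \approx 0.33333$
$f{\left(R,g \right)} = \frac{5}{4 \left(-2 + g\right)}$ ($f{\left(R,g \right)} = \frac{5}{4 \left(g + \frac{1}{- \frac{1}{2}}\right)} = \frac{5}{4 \left(g - 2\right)} = \frac{5}{4 \left(-2 + g\right)}$)
$15885 - f{\left(J,l{\left(-12,F \right)} \right)} = 15885 - \frac{5}{4 \left(-2 - 24\right)} = 15885 - \frac{5}{4 \left(-26\right)} = 15885 - \frac{5}{4} \left(- \frac{1}{26}\right) = 15885 - - \frac{5}{104} = 15885 + \frac{5}{104} = \frac{1652045}{104}$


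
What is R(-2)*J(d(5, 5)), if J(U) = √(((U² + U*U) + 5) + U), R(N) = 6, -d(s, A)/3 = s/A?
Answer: 12*√5 ≈ 26.833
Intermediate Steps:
d(s, A) = -3*s/A
J(U) = √(5 + U + 2*U²) (J(U) = √(((U² + U²) + 5) + U) = √((2*U² + 5) + U) = √((5 + 2*U²) + U) = √(5 + U + 2*U²))
R(-2)*J(d(5, 5)) = 6*√(5 - 3*5/5 + 2*(-3*5/5)²) = 6*√(5 - 3*5*⅕ + 2*(-3*5*⅕)²) = 6*√(5 - 3 + 2*(-3)²) = 6*√(5 - 3 + 2*9) = 6*√(5 - 3 + 18) = 6*√20 = 6*(2*√5) = 12*√5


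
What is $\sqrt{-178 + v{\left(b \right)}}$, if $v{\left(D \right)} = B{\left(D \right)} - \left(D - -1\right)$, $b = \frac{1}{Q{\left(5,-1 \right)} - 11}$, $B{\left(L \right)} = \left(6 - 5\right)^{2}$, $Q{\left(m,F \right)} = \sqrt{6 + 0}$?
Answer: $\frac{\sqrt{-1957 + 178 \sqrt{6}}}{\sqrt{11 - \sqrt{6}}} \approx 13.337 i$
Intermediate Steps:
$Q{\left(m,F \right)} = \sqrt{6}$
$B{\left(L \right)} = 1$ ($B{\left(L \right)} = 1^{2} = 1$)
$b = \frac{1}{-11 + \sqrt{6}}$ ($b = \frac{1}{\sqrt{6} - 11} = \frac{1}{-11 + \sqrt{6}} \approx -0.11695$)
$v{\left(D \right)} = - D$ ($v{\left(D \right)} = 1 - \left(D - -1\right) = 1 - \left(D + 1\right) = 1 - \left(1 + D\right) = - D$)
$\sqrt{-178 + v{\left(b \right)}} = \sqrt{-178 - \left(- \frac{11}{115} - \frac{\sqrt{6}}{115}\right)} = \sqrt{-178 + \left(\frac{11}{115} + \frac{\sqrt{6}}{115}\right)} = \sqrt{- \frac{20459}{115} + \frac{\sqrt{6}}{115}}$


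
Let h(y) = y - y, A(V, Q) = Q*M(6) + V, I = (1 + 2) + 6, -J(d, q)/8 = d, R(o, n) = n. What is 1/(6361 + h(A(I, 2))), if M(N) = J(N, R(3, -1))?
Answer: 1/6361 ≈ 0.00015721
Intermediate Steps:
J(d, q) = -8*d
I = 9 (I = 3 + 6 = 9)
M(N) = -8*N
A(V, Q) = V - 48*Q (A(V, Q) = Q*(-8*6) + V = Q*(-48) + V = -48*Q + V = V - 48*Q)
h(y) = 0
1/(6361 + h(A(I, 2))) = 1/(6361 + 0) = 1/6361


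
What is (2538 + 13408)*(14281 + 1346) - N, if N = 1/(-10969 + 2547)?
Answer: 2098662531925/8422 ≈ 2.4919e+8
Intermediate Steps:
N = -1/8422 (N = 1/(-8422) = -1/8422 ≈ -0.00011874)
(2538 + 13408)*(14281 + 1346) - N = (2538 + 13408)*(14281 + 1346) - 1*(-1/8422) = 15946*15627 + 1/8422 = 249188142 + 1/8422 = 2098662531925/8422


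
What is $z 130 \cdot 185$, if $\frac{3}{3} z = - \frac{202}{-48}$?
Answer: $\frac{1214525}{12} \approx 1.0121 \cdot 10^{5}$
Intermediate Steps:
$z = \frac{101}{24}$ ($z = - \frac{202}{-48} = \left(-202\right) \left(- \frac{1}{48}\right) = \frac{101}{24} \approx 4.2083$)
$z 130 \cdot 185 = \frac{101}{24} \cdot 130 \cdot 185 = \frac{6565}{12} \cdot 185 = \frac{1214525}{12}$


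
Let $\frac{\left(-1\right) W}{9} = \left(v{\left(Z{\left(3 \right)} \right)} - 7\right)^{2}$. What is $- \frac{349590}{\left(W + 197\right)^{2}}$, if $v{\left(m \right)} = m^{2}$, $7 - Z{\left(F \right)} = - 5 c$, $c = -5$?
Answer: $- \frac{4065}{9506800856} \approx -4.2759 \cdot 10^{-7}$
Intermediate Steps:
$Z{\left(F \right)} = -18$ ($Z{\left(F \right)} = 7 - \left(-5\right) \left(-5\right) = 7 - 25 = -18$)
$W = -904401$ ($W = - 9 \left(\left(-18\right)^{2} - 7\right)^{2} = - 9 \left(324 - 7\right)^{2} = - 9 \cdot 317^{2} = \left(-9\right) 100489 = -904401$)
$- \frac{349590}{\left(W + 197\right)^{2}} = - \frac{349590}{\left(-904401 + 197\right)^{2}} = - \frac{349590}{\left(-904204\right)^{2}} = - \frac{349590}{817584873616} = \left(-349590\right) \frac{1}{817584873616} = - \frac{4065}{9506800856}$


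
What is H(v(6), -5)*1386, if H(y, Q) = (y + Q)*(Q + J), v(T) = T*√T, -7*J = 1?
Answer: 35640 - 42768*√6 ≈ -69120.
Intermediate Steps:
J = -⅐ (J = -⅐*1 = -⅐ ≈ -0.14286)
v(T) = T^(3/2)
H(y, Q) = (-⅐ + Q)*(Q + y) (H(y, Q) = (y + Q)*(Q - ⅐) = (Q + y)*(-⅐ + Q) = (-⅐ + Q)*(Q + y))
H(v(6), -5)*1386 = ((-5)² - ⅐*(-5) - 6*√6/7 - 30*√6)*1386 = (25 + 5/7 - 6*√6/7 - 30*√6)*1386 = (180/7 - 216*√6/7)*1386 = 35640 - 42768*√6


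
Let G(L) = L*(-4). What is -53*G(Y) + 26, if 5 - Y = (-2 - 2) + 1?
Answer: 1722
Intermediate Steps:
Y = 8 (Y = 5 - ((-2 - 2) + 1) = 5 - (-4 + 1) = 5 - 1*(-3) = 5 + 3 = 8)
G(L) = -4*L
-53*G(Y) + 26 = -(-212)*8 + 26 = -53*(-32) + 26 = 1696 + 26 = 1722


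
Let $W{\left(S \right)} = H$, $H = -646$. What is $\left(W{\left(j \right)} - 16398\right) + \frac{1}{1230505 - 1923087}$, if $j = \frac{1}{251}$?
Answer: $- \frac{11804367609}{692582} \approx -17044.0$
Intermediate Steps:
$j = \frac{1}{251} \approx 0.0039841$
$W{\left(S \right)} = -646$
$\left(W{\left(j \right)} - 16398\right) + \frac{1}{1230505 - 1923087} = \left(-646 - 16398\right) + \frac{1}{1230505 - 1923087} = -17044 + \frac{1}{-692582} = -17044 - \frac{1}{692582} = - \frac{11804367609}{692582}$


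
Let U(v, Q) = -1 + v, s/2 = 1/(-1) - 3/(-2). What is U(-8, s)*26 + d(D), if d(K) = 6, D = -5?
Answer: -228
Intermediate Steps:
s = 1 (s = 2*(1/(-1) - 3/(-2)) = 2*(1*(-1) - 3*(-½)) = 2*(-1 + 3/2) = 2*(½) = 1)
U(-8, s)*26 + d(D) = (-1 - 8)*26 + 6 = -9*26 + 6 = -234 + 6 = -228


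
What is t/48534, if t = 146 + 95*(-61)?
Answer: -1883/16178 ≈ -0.11639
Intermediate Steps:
t = -5649 (t = 146 - 5795 = -5649)
t/48534 = -5649/48534 = -5649*1/48534 = -1883/16178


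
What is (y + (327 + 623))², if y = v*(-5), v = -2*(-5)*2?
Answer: 722500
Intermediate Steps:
v = 20 (v = 10*2 = 20)
y = -100 (y = 20*(-5) = -100)
(y + (327 + 623))² = (-100 + (327 + 623))² = (-100 + 950)² = 850² = 722500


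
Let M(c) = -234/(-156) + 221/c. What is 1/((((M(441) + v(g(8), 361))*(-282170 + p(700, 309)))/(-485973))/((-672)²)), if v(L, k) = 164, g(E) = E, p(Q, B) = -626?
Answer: 48390407686656/10351252687 ≈ 4674.8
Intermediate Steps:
M(c) = 3/2 + 221/c (M(c) = -234*(-1/156) + 221/c = 3/2 + 221/c)
1/((((M(441) + v(g(8), 361))*(-282170 + p(700, 309)))/(-485973))/((-672)²)) = 1/(((((3/2 + 221/441) + 164)*(-282170 - 626))/(-485973))/((-672)²)) = 1/(((((3/2 + 221*(1/441)) + 164)*(-282796))*(-1/485973))/451584) = 1/(((((3/2 + 221/441) + 164)*(-282796))*(-1/485973))*(1/451584)) = 1/((((1765/882 + 164)*(-282796))*(-1/485973))*(1/451584)) = 1/((((146413/882)*(-282796))*(-1/485973))*(1/451584)) = 1/(-20702505374/441*(-1/485973)*(1/451584)) = 1/((20702505374/214314093)*(1/451584)) = 1/(10351252687/48390407686656) = 48390407686656/10351252687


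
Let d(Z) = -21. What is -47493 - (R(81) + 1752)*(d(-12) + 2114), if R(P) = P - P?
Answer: -3714429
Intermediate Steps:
R(P) = 0
-47493 - (R(81) + 1752)*(d(-12) + 2114) = -47493 - (0 + 1752)*(-21 + 2114) = -47493 - 1752*2093 = -47493 - 1*3666936 = -47493 - 3666936 = -3714429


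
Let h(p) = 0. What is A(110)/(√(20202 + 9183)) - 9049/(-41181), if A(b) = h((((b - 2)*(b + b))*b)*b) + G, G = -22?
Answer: 9049/41181 - 22*√3265/9795 ≈ 0.091398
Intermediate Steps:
A(b) = -22 (A(b) = 0 - 22 = -22)
A(110)/(√(20202 + 9183)) - 9049/(-41181) = -22/√(20202 + 9183) - 9049/(-41181) = -22*√3265/9795 - 9049*(-1/41181) = -22*√3265/9795 + 9049/41181 = 9049/41181 - 22*√3265/9795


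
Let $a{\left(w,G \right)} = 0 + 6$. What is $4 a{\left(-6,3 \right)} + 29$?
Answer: $53$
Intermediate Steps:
$a{\left(w,G \right)} = 6$
$4 a{\left(-6,3 \right)} + 29 = 4 \cdot 6 + 29 = 24 + 29 = 53$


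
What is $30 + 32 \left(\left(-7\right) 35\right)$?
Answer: $-7810$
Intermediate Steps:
$30 + 32 \left(\left(-7\right) 35\right) = 30 + 32 \left(-245\right) = 30 - 7840 = -7810$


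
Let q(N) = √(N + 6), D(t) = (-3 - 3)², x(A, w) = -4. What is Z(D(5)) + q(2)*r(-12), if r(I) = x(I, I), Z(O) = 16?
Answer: 16 - 8*√2 ≈ 4.6863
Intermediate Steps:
D(t) = 36 (D(t) = (-6)² = 36)
r(I) = -4
q(N) = √(6 + N)
Z(D(5)) + q(2)*r(-12) = 16 + √(6 + 2)*(-4) = 16 + √8*(-4) = 16 + (2*√2)*(-4) = 16 - 8*√2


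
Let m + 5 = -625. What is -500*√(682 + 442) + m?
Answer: -630 - 1000*√281 ≈ -17393.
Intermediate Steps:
m = -630 (m = -5 - 625 = -630)
-500*√(682 + 442) + m = -500*√(682 + 442) - 630 = -1000*√281 - 630 = -630 - 1000*√281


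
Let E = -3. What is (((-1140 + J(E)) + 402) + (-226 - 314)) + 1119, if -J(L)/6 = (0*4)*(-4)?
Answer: -159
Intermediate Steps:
J(L) = 0 (J(L) = -6*0*4*(-4) = -0*(-4) = -6*0 = 0)
(((-1140 + J(E)) + 402) + (-226 - 314)) + 1119 = (((-1140 + 0) + 402) + (-226 - 314)) + 1119 = ((-1140 + 402) - 540) + 1119 = (-738 - 540) + 1119 = -1278 + 1119 = -159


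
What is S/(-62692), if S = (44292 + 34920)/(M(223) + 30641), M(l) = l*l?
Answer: -943/59982810 ≈ -1.5721e-5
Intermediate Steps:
M(l) = l**2
S = 13202/13395 (S = (44292 + 34920)/(223**2 + 30641) = 79212/(49729 + 30641) = 79212/80370 = 79212*(1/80370) = 13202/13395 ≈ 0.98559)
S/(-62692) = (13202/13395)/(-62692) = (13202/13395)*(-1/62692) = -943/59982810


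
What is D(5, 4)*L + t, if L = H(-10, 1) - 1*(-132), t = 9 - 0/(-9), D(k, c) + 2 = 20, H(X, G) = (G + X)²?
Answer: 3843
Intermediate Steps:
D(k, c) = 18 (D(k, c) = -2 + 20 = 18)
t = 9 (t = 9 - 0*(-1)/9 = 9 - 11*0 = 9 + 0 = 9)
L = 213 (L = (1 - 10)² - 1*(-132) = (-9)² + 132 = 81 + 132 = 213)
D(5, 4)*L + t = 18*213 + 9 = 3834 + 9 = 3843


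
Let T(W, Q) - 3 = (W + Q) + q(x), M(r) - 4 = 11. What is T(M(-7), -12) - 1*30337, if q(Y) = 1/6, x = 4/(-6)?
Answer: -181985/6 ≈ -30331.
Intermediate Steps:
x = -⅔ (x = 4*(-⅙) = -⅔ ≈ -0.66667)
q(Y) = ⅙
M(r) = 15 (M(r) = 4 + 11 = 15)
T(W, Q) = 19/6 + Q + W (T(W, Q) = 3 + ((W + Q) + ⅙) = 3 + ((Q + W) + ⅙) = 3 + (⅙ + Q + W) = 19/6 + Q + W)
T(M(-7), -12) - 1*30337 = (19/6 - 12 + 15) - 1*30337 = 37/6 - 30337 = -181985/6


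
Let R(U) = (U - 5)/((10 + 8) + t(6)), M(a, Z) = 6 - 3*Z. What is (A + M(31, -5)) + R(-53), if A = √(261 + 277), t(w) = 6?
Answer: 223/12 + √538 ≈ 41.778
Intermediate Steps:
A = √538 ≈ 23.195
R(U) = -5/24 + U/24 (R(U) = (U - 5)/((10 + 8) + 6) = (-5 + U)/(18 + 6) = (-5 + U)/24 = (-5 + U)*(1/24) = -5/24 + U/24)
(A + M(31, -5)) + R(-53) = (√538 + (6 - 3*(-5))) + (-5/24 + (1/24)*(-53)) = (√538 + (6 + 15)) + (-5/24 - 53/24) = (√538 + 21) - 29/12 = (21 + √538) - 29/12 = 223/12 + √538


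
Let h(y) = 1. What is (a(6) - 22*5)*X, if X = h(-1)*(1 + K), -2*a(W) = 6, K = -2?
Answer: 113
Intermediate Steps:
a(W) = -3 (a(W) = -1/2*6 = -3)
X = -1 (X = 1*(1 - 2) = 1*(-1) = -1)
(a(6) - 22*5)*X = (-3 - 22*5)*(-1) = (-3 - 110)*(-1) = -113*(-1) = 113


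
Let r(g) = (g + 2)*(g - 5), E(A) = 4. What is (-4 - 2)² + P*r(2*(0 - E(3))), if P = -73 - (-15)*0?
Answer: -5658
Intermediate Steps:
P = -73 (P = -73 - 1*0 = -73 + 0 = -73)
r(g) = (-5 + g)*(2 + g) (r(g) = (2 + g)*(-5 + g) = (-5 + g)*(2 + g))
(-4 - 2)² + P*r(2*(0 - E(3))) = (-4 - 2)² - 73*(-10 + (2*(0 - 1*4))² - 6*(0 - 1*4)) = (-6)² - 73*(-10 + (2*(0 - 4))² - 6*(0 - 4)) = 36 - 73*(-10 + (2*(-4))² - 6*(-4)) = 36 - 73*(-10 + (-8)² - 3*(-8)) = 36 - 73*(-10 + 64 + 24) = 36 - 73*78 = 36 - 5694 = -5658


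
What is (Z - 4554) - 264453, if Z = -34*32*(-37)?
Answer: -228751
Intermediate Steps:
Z = 40256 (Z = -1088*(-37) = 40256)
(Z - 4554) - 264453 = (40256 - 4554) - 264453 = 35702 - 264453 = -228751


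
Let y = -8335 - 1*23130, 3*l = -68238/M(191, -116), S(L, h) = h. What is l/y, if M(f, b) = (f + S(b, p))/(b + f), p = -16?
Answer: 68238/220255 ≈ 0.30981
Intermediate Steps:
M(f, b) = (-16 + f)/(b + f) (M(f, b) = (f - 16)/(b + f) = (-16 + f)/(b + f))
l = -68238/7 (l = (-68238*(-116 + 191)/(-16 + 191))/3 = (-68238/(175/75))/3 = (-68238/((1/75)*175))/3 = (-68238/7/3)/3 = (-68238*3/7)/3 = (1/3)*(-204714/7) = -68238/7 ≈ -9748.3)
y = -31465 (y = -8335 - 23130 = -31465)
l/y = -68238/7/(-31465) = -68238/7*(-1/31465) = 68238/220255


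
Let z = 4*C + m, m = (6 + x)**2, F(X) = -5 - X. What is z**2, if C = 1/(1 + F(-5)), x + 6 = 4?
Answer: 400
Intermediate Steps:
x = -2 (x = -6 + 4 = -2)
C = 1 (C = 1/(1 + (-5 - 1*(-5))) = 1/(1 + (-5 + 5)) = 1/(1 + 0) = 1/1 = 1)
m = 16 (m = (6 - 2)**2 = 4**2 = 16)
z = 20 (z = 4*1 + 16 = 4 + 16 = 20)
z**2 = 20**2 = 400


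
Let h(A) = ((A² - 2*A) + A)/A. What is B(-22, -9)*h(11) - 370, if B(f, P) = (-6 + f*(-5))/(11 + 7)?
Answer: -2810/9 ≈ -312.22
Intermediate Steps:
h(A) = (A² - A)/A
B(f, P) = -⅓ - 5*f/18 (B(f, P) = (-6 - 5*f)/18 = (-6 - 5*f)*(1/18) = -⅓ - 5*f/18)
B(-22, -9)*h(11) - 370 = (-⅓ - 5/18*(-22))*(-1 + 11) - 370 = (-⅓ + 55/9)*10 - 370 = (52/9)*10 - 370 = 520/9 - 370 = -2810/9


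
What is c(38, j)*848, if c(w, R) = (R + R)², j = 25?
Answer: 2120000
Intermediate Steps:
c(w, R) = 4*R² (c(w, R) = (2*R)² = 4*R²)
c(38, j)*848 = (4*25²)*848 = (4*625)*848 = 2500*848 = 2120000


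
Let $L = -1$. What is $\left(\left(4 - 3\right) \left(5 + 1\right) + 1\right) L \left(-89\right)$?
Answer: $623$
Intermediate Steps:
$\left(\left(4 - 3\right) \left(5 + 1\right) + 1\right) L \left(-89\right) = \left(\left(4 - 3\right) \left(5 + 1\right) + 1\right) \left(-1\right) \left(-89\right) = \left(1 \cdot 6 + 1\right) \left(-1\right) \left(-89\right) = \left(6 + 1\right) \left(-1\right) \left(-89\right) = 7 \left(-1\right) \left(-89\right) = \left(-7\right) \left(-89\right) = 623$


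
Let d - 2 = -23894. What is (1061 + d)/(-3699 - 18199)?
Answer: 22831/21898 ≈ 1.0426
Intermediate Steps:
d = -23892 (d = 2 - 23894 = -23892)
(1061 + d)/(-3699 - 18199) = (1061 - 23892)/(-3699 - 18199) = -22831/(-21898) = -22831*(-1/21898) = 22831/21898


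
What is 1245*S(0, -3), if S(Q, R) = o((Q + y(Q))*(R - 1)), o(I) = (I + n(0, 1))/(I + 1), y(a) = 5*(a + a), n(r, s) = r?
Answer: 0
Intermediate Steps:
y(a) = 10*a (y(a) = 5*(2*a) = 10*a)
o(I) = I/(1 + I) (o(I) = (I + 0)/(I + 1) = I/(1 + I))
S(Q, R) = 11*Q*(-1 + R)/(1 + 11*Q*(-1 + R)) (S(Q, R) = ((Q + 10*Q)*(R - 1))/(1 + (Q + 10*Q)*(R - 1)) = ((11*Q)*(-1 + R))/(1 + (11*Q)*(-1 + R)) = (11*Q*(-1 + R))/(1 + 11*Q*(-1 + R)) = 11*Q*(-1 + R)/(1 + 11*Q*(-1 + R)))
1245*S(0, -3) = 1245*(11*0*(-1 - 3)/(1 - 11*0 + 11*0*(-3))) = 1245*(11*0*(-4)/(1 + 0 + 0)) = 1245*(11*0*(-4)/1) = 1245*(11*0*1*(-4)) = 1245*0 = 0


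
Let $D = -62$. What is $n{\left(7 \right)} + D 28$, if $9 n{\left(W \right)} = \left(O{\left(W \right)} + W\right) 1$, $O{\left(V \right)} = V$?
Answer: $- \frac{15610}{9} \approx -1734.4$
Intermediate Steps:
$n{\left(W \right)} = \frac{2 W}{9}$ ($n{\left(W \right)} = \frac{\left(W + W\right) 1}{9} = \frac{2 W 1}{9} = \frac{2 W}{9}$)
$n{\left(7 \right)} + D 28 = \frac{2}{9} \cdot 7 - 1736 = \frac{14}{9} - 1736 = - \frac{15610}{9}$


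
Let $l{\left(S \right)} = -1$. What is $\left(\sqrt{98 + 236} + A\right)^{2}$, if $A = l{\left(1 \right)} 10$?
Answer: $\left(10 - \sqrt{334}\right)^{2} \approx 68.487$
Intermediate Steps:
$A = -10$ ($A = \left(-1\right) 10 = -10$)
$\left(\sqrt{98 + 236} + A\right)^{2} = \left(\sqrt{98 + 236} - 10\right)^{2} = \left(\sqrt{334} - 10\right)^{2} = \left(-10 + \sqrt{334}\right)^{2}$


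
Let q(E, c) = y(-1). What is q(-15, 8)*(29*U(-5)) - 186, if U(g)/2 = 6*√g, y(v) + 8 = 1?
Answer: -186 - 2436*I*√5 ≈ -186.0 - 5447.1*I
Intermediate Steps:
y(v) = -7 (y(v) = -8 + 1 = -7)
U(g) = 12*√g (U(g) = 2*(6*√g) = 12*√g)
q(E, c) = -7
q(-15, 8)*(29*U(-5)) - 186 = -203*12*√(-5) - 186 = -203*12*(I*√5) - 186 = -203*12*I*√5 - 186 = -2436*I*√5 - 186 = -186 - 2436*I*√5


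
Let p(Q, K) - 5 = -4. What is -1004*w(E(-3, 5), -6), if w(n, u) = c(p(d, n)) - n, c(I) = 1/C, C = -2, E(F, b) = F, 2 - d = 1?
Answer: -2510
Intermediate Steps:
d = 1 (d = 2 - 1*1 = 2 - 1 = 1)
p(Q, K) = 1 (p(Q, K) = 5 - 4 = 1)
c(I) = -½ (c(I) = 1/(-2) = 1*(-½) = -½)
w(n, u) = -½ - n
-1004*w(E(-3, 5), -6) = -1004*(-½ - 1*(-3)) = -1004*(-½ + 3) = -1004*5/2 = -2510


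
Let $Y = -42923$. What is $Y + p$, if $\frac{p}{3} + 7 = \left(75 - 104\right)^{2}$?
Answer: $-40421$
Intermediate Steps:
$p = 2502$ ($p = -21 + 3 \left(75 - 104\right)^{2} = -21 + 3 \left(-29\right)^{2} = -21 + 3 \cdot 841 = -21 + 2523 = 2502$)
$Y + p = -42923 + 2502 = -40421$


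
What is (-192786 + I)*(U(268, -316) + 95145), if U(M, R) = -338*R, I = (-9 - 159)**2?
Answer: -33233789586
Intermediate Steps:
I = 28224 (I = (-168)**2 = 28224)
(-192786 + I)*(U(268, -316) + 95145) = (-192786 + 28224)*(-338*(-316) + 95145) = -164562*(106808 + 95145) = -164562*201953 = -33233789586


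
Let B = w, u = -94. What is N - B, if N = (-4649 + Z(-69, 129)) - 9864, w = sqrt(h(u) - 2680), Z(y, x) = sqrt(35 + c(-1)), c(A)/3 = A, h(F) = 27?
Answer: -14513 + 4*sqrt(2) - I*sqrt(2653) ≈ -14507.0 - 51.507*I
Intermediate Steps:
c(A) = 3*A
Z(y, x) = 4*sqrt(2) (Z(y, x) = sqrt(35 + 3*(-1)) = sqrt(35 - 3) = sqrt(32) = 4*sqrt(2))
w = I*sqrt(2653) (w = sqrt(27 - 2680) = sqrt(-2653) = I*sqrt(2653) ≈ 51.507*I)
N = -14513 + 4*sqrt(2) (N = (-4649 + 4*sqrt(2)) - 9864 = -14513 + 4*sqrt(2) ≈ -14507.)
B = I*sqrt(2653) ≈ 51.507*I
N - B = (-14513 + 4*sqrt(2)) - I*sqrt(2653) = -14513 + 4*sqrt(2) - I*sqrt(2653)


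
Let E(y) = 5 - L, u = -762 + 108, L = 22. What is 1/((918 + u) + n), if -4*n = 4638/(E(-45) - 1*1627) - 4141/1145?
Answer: 1254920/333318599 ≈ 0.0037649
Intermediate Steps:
u = -654
E(y) = -17 (E(y) = 5 - 1*22 = 5 - 22 = -17)
n = 2019719/1254920 (n = -(4638/(-17 - 1*1627) - 4141/1145)/4 = -(4638/(-17 - 1627) - 4141*1/1145)/4 = -(4638/(-1644) - 4141/1145)/4 = -(4638*(-1/1644) - 4141/1145)/4 = -(-773/274 - 4141/1145)/4 = -¼*(-2019719/313730) = 2019719/1254920 ≈ 1.6094)
1/((918 + u) + n) = 1/((918 - 654) + 2019719/1254920) = 1/(264 + 2019719/1254920) = 1/(333318599/1254920) = 1254920/333318599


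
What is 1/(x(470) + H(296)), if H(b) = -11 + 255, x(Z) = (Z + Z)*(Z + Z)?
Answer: 1/883844 ≈ 1.1314e-6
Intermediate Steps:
x(Z) = 4*Z**2 (x(Z) = (2*Z)*(2*Z) = 4*Z**2)
H(b) = 244
1/(x(470) + H(296)) = 1/(4*470**2 + 244) = 1/(4*220900 + 244) = 1/(883600 + 244) = 1/883844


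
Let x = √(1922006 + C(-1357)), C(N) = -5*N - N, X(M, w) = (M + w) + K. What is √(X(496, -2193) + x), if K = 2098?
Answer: √(401 + 2*√482537) ≈ 42.312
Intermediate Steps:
X(M, w) = 2098 + M + w (X(M, w) = (M + w) + 2098 = 2098 + M + w)
C(N) = -6*N
x = 2*√482537 (x = √(1922006 - 6*(-1357)) = √(1922006 + 8142) = √1930148 = 2*√482537 ≈ 1389.3)
√(X(496, -2193) + x) = √((2098 + 496 - 2193) + 2*√482537) = √(401 + 2*√482537)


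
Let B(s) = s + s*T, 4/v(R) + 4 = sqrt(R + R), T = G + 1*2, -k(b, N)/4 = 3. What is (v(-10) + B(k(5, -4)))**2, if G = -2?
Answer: 4*(-11*I + 156*sqrt(5))/(-I + 4*sqrt(5)) ≈ 154.62 + 12.367*I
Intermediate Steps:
k(b, N) = -12 (k(b, N) = -4*3 = -12)
T = 0 (T = -2 + 1*2 = -2 + 2 = 0)
v(R) = 4/(-4 + sqrt(2)*sqrt(R)) (v(R) = 4/(-4 + sqrt(R + R)) = 4/(-4 + sqrt(2*R)) = 4/(-4 + sqrt(2)*sqrt(R)))
B(s) = s (B(s) = s + s*0 = s + 0 = s)
(v(-10) + B(k(5, -4)))**2 = (4/(-4 + sqrt(2)*sqrt(-10)) - 12)**2 = (4/(-4 + sqrt(2)*(I*sqrt(10))) - 12)**2 = (4/(-4 + 2*I*sqrt(5)) - 12)**2 = (-12 + 4/(-4 + 2*I*sqrt(5)))**2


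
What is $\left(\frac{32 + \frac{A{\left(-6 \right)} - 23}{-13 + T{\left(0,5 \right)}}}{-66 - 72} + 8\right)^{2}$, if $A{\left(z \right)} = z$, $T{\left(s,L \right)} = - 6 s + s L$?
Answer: $\frac{193404649}{3218436} \approx 60.093$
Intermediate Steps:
$T{\left(s,L \right)} = - 6 s + L s$
$\left(\frac{32 + \frac{A{\left(-6 \right)} - 23}{-13 + T{\left(0,5 \right)}}}{-66 - 72} + 8\right)^{2} = \left(\frac{32 + \frac{-6 - 23}{-13 + 0 \left(-6 + 5\right)}}{-66 - 72} + 8\right)^{2} = \left(\frac{32 - \frac{29}{-13 + 0 \left(-1\right)}}{-138} + 8\right)^{2} = \left(\left(32 - \frac{29}{-13 + 0}\right) \left(- \frac{1}{138}\right) + 8\right)^{2} = \left(\left(32 - \frac{29}{-13}\right) \left(- \frac{1}{138}\right) + 8\right)^{2} = \left(\left(32 - - \frac{29}{13}\right) \left(- \frac{1}{138}\right) + 8\right)^{2} = \left(\left(32 + \frac{29}{13}\right) \left(- \frac{1}{138}\right) + 8\right)^{2} = \left(\frac{445}{13} \left(- \frac{1}{138}\right) + 8\right)^{2} = \left(- \frac{445}{1794} + 8\right)^{2} = \left(\frac{13907}{1794}\right)^{2} = \frac{193404649}{3218436}$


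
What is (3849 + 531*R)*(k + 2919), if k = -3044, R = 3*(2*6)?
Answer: -2870625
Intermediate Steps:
R = 36 (R = 3*12 = 36)
(3849 + 531*R)*(k + 2919) = (3849 + 531*36)*(-3044 + 2919) = (3849 + 19116)*(-125) = 22965*(-125) = -2870625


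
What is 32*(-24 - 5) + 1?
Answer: -927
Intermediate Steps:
32*(-24 - 5) + 1 = 32*(-29) + 1 = -928 + 1 = -927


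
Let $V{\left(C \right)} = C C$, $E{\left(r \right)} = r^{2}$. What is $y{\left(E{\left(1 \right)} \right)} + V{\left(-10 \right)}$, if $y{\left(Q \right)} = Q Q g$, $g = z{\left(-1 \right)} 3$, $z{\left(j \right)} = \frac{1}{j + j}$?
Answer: $\frac{197}{2} \approx 98.5$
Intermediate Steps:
$z{\left(j \right)} = \frac{1}{2 j}$
$g = - \frac{3}{2}$ ($g = \frac{1}{2 \left(-1\right)} 3 = \frac{1}{2} \left(-1\right) 3 = \left(- \frac{1}{2}\right) 3 = - \frac{3}{2} \approx -1.5$)
$V{\left(C \right)} = C^{2}$
$y{\left(Q \right)} = - \frac{3 Q^{2}}{2}$ ($y{\left(Q \right)} = Q Q \left(- \frac{3}{2}\right) = Q^{2} \left(- \frac{3}{2}\right) = - \frac{3 Q^{2}}{2}$)
$y{\left(E{\left(1 \right)} \right)} + V{\left(-10 \right)} = - \frac{3 \left(1^{2}\right)^{2}}{2} + \left(-10\right)^{2} = - \frac{3 \cdot 1^{2}}{2} + 100 = \left(- \frac{3}{2}\right) 1 + 100 = - \frac{3}{2} + 100 = \frac{197}{2}$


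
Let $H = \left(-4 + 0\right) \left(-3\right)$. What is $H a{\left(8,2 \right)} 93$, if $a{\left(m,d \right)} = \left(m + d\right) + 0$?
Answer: $11160$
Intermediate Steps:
$a{\left(m,d \right)} = d + m$ ($a{\left(m,d \right)} = \left(d + m\right) + 0 = d + m$)
$H = 12$ ($H = \left(-4\right) \left(-3\right) = 12$)
$H a{\left(8,2 \right)} 93 = 12 \left(2 + 8\right) 93 = 12 \cdot 10 \cdot 93 = 120 \cdot 93 = 11160$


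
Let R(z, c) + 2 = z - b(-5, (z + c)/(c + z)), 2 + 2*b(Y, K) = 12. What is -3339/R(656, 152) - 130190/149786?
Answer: -292314382/48605557 ≈ -6.0140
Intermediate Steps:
b(Y, K) = 5 (b(Y, K) = -1 + (½)*12 = -1 + 6 = 5)
R(z, c) = -7 + z (R(z, c) = -2 + (z - 1*5) = -2 + (z - 5) = -2 + (-5 + z) = -7 + z)
-3339/R(656, 152) - 130190/149786 = -3339/(-7 + 656) - 130190/149786 = -3339/649 - 130190*1/149786 = -3339*1/649 - 65095/74893 = -3339/649 - 65095/74893 = -292314382/48605557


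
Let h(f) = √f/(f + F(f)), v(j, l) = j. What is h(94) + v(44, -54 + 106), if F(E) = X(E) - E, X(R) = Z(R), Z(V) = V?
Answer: 44 + √94/94 ≈ 44.103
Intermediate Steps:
X(R) = R
F(E) = 0 (F(E) = E - E = 0)
h(f) = f^(-½) (h(f) = √f/(f + 0) = √f/f = f^(-½))
h(94) + v(44, -54 + 106) = 94^(-½) + 44 = √94/94 + 44 = 44 + √94/94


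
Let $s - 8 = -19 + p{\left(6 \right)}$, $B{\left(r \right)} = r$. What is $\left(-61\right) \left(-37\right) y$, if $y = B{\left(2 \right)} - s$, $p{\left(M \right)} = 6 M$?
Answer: $-51911$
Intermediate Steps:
$s = 25$ ($s = 8 + \left(-19 + 6 \cdot 6\right) = 8 + \left(-19 + 36\right) = 8 + 17 = 25$)
$y = -23$ ($y = 2 - 25 = -23$)
$\left(-61\right) \left(-37\right) y = \left(-61\right) \left(-37\right) \left(-23\right) = 2257 \left(-23\right) = -51911$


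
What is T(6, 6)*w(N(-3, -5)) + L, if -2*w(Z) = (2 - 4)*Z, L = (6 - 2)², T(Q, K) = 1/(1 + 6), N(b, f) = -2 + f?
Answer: 15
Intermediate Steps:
T(Q, K) = ⅐ (T(Q, K) = 1/7 = ⅐)
L = 16 (L = 4² = 16)
w(Z) = Z (w(Z) = -(2 - 4)*Z/2 = -(-1)*Z = Z)
T(6, 6)*w(N(-3, -5)) + L = (-2 - 5)/7 + 16 = (⅐)*(-7) + 16 = -1 + 16 = 15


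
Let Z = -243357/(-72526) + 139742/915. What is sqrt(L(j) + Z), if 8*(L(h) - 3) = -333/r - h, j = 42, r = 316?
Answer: sqrt(67588033385337584694330)/20970167640 ≈ 12.397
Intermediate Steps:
L(h) = 7251/2528 - h/8 (L(h) = 3 + (-333/316 - h)/8 = 3 + (-333/2528 - h/8) = 7251/2528 - h/8)
Z = 10357599947/66361290 (Z = -243357*(-1/72526) + 139742*(1/915) = 243357/72526 + 139742/915 = 10357599947/66361290 ≈ 156.08)
sqrt(L(j) + Z) = sqrt((7251/2528 - 1/8*42) + 10357599947/66361290) = sqrt((7251/2528 - 21/4) + 10357599947/66361290) = sqrt(-6021/2528 + 10357599947/66361290) = sqrt(12892225669463/83880670560) = sqrt(67588033385337584694330)/20970167640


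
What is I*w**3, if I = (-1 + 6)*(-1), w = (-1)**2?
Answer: -5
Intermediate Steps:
w = 1
I = -5 (I = 5*(-1) = -5)
I*w**3 = -5*1**3 = -5*1 = -5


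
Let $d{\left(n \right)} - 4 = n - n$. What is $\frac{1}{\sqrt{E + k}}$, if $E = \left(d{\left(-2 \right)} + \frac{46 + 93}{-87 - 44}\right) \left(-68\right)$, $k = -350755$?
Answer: $- \frac{i \sqrt{6022736135}}{45975085} \approx - 0.001688 i$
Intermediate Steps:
$d{\left(n \right)} = 4$ ($d{\left(n \right)} = 4 + \left(n - n\right) = 4 + 0 = 4$)
$E = - \frac{26180}{131}$ ($E = \left(4 + \frac{46 + 93}{-87 - 44}\right) \left(-68\right) = \left(4 + \frac{139}{-87 + \left(-46 + 2\right)}\right) \left(-68\right) = \left(4 + \frac{139}{-87 - 44}\right) \left(-68\right) = \left(4 + \frac{139}{-131}\right) \left(-68\right) = \left(4 + 139 \left(- \frac{1}{131}\right)\right) \left(-68\right) = \left(4 - \frac{139}{131}\right) \left(-68\right) = \frac{385}{131} \left(-68\right) = - \frac{26180}{131} \approx -199.85$)
$\frac{1}{\sqrt{E + k}} = \frac{1}{\sqrt{- \frac{26180}{131} - 350755}} = \frac{1}{\sqrt{- \frac{45975085}{131}}} = \frac{1}{\frac{1}{131} i \sqrt{6022736135}} = - \frac{i \sqrt{6022736135}}{45975085}$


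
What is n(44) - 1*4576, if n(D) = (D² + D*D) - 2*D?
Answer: -792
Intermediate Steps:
n(D) = -2*D + 2*D² (n(D) = (D² + D²) - 2*D = 2*D² - 2*D = -2*D + 2*D²)
n(44) - 1*4576 = 2*44*(-1 + 44) - 1*4576 = 2*44*43 - 4576 = 3784 - 4576 = -792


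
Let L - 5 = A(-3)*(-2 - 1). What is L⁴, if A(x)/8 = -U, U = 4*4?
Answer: 22898045041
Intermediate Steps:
U = 16
A(x) = -128 (A(x) = 8*(-1*16) = 8*(-16) = -128)
L = 389 (L = 5 - 128*(-2 - 1) = 5 - 128*(-3) = 5 + 384 = 389)
L⁴ = 389⁴ = 22898045041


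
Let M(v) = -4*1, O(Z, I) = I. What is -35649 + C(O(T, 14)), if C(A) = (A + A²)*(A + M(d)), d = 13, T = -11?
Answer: -33549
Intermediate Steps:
M(v) = -4
C(A) = (-4 + A)*(A + A²) (C(A) = (A + A²)*(A - 4) = (A + A²)*(-4 + A) = (-4 + A)*(A + A²))
-35649 + C(O(T, 14)) = -35649 + 14*(-4 + 14² - 3*14) = -35649 + 14*(-4 + 196 - 42) = -35649 + 14*150 = -35649 + 2100 = -33549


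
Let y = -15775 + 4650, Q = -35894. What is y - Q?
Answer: 24769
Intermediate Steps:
y = -11125
y - Q = -11125 - 1*(-35894) = -11125 + 35894 = 24769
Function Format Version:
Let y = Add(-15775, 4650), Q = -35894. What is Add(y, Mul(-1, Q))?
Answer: 24769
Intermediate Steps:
y = -11125
Add(y, Mul(-1, Q)) = Add(-11125, Mul(-1, -35894)) = Add(-11125, 35894) = 24769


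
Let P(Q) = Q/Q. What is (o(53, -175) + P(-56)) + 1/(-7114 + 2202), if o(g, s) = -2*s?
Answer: 1724111/4912 ≈ 351.00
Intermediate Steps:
P(Q) = 1
(o(53, -175) + P(-56)) + 1/(-7114 + 2202) = (-2*(-175) + 1) + 1/(-7114 + 2202) = (350 + 1) + 1/(-4912) = 351 - 1/4912 = 1724111/4912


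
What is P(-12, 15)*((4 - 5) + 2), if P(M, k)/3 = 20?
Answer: 60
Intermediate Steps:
P(M, k) = 60 (P(M, k) = 3*20 = 60)
P(-12, 15)*((4 - 5) + 2) = 60*((4 - 5) + 2) = 60*(-1 + 2) = 60*1 = 60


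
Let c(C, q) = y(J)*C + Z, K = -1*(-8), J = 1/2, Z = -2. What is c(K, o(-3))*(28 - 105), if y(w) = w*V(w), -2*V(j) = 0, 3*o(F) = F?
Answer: 154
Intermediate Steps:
o(F) = F/3
V(j) = 0 (V(j) = -½*0 = 0)
J = ½ ≈ 0.50000
K = 8
y(w) = 0 (y(w) = w*0 = 0)
c(C, q) = -2 (c(C, q) = 0*C - 2 = 0 - 2 = -2)
c(K, o(-3))*(28 - 105) = -2*(28 - 105) = -2*(-77) = 154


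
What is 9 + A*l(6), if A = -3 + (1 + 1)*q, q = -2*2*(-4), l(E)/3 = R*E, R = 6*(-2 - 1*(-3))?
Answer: 3141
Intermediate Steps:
R = 6 (R = 6*(-2 + 3) = 6*1 = 6)
l(E) = 18*E (l(E) = 3*(6*E) = 18*E)
q = 16 (q = -4*(-4) = 16)
A = 29 (A = -3 + (1 + 1)*16 = -3 + 2*16 = -3 + 32 = 29)
9 + A*l(6) = 9 + 29*(18*6) = 9 + 29*108 = 9 + 3132 = 3141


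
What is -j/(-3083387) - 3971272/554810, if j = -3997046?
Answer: -7231284774762/855346970735 ≈ -8.4542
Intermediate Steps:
-j/(-3083387) - 3971272/554810 = -1*(-3997046)/(-3083387) - 3971272/554810 = 3997046*(-1/3083387) - 3971272*1/554810 = -3997046/3083387 - 1985636/277405 = -7231284774762/855346970735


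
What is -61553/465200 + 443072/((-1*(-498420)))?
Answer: 8771892407/11593249200 ≈ 0.75664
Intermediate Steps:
-61553/465200 + 443072/((-1*(-498420))) = -61553*1/465200 + 443072/498420 = -61553/465200 + 443072*(1/498420) = -61553/465200 + 110768/124605 = 8771892407/11593249200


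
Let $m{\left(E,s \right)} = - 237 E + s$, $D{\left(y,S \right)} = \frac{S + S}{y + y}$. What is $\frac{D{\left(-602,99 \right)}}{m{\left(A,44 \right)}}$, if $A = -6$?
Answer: $- \frac{99}{882532} \approx -0.00011218$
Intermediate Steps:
$D{\left(y,S \right)} = \frac{S}{y}$ ($D{\left(y,S \right)} = \frac{2 S}{2 y} = 2 S \frac{1}{2 y} = \frac{S}{y}$)
$m{\left(E,s \right)} = s - 237 E$
$\frac{D{\left(-602,99 \right)}}{m{\left(A,44 \right)}} = \frac{99 \frac{1}{-602}}{44 - -1422} = \frac{99 \left(- \frac{1}{602}\right)}{44 + 1422} = - \frac{99}{602 \cdot 1466} = \left(- \frac{99}{602}\right) \frac{1}{1466} = - \frac{99}{882532}$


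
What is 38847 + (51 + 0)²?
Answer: 41448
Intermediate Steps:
38847 + (51 + 0)² = 38847 + 51² = 38847 + 2601 = 41448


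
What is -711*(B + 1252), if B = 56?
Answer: -929988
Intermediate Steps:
-711*(B + 1252) = -711*(56 + 1252) = -711*1308 = -929988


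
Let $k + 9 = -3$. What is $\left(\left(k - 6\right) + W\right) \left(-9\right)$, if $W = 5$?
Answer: $117$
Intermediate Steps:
$k = -12$ ($k = -9 - 3 = -12$)
$\left(\left(k - 6\right) + W\right) \left(-9\right) = \left(\left(-12 - 6\right) + 5\right) \left(-9\right) = \left(-18 + 5\right) \left(-9\right) = \left(-13\right) \left(-9\right) = 117$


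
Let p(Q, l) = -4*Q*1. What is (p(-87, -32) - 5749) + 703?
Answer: -4698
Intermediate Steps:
p(Q, l) = -4*Q
(p(-87, -32) - 5749) + 703 = (-4*(-87) - 5749) + 703 = (348 - 5749) + 703 = -5401 + 703 = -4698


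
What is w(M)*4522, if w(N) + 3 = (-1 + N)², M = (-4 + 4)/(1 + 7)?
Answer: -9044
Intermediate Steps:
M = 0 (M = 0/8 = 0*(⅛) = 0)
w(N) = -3 + (-1 + N)²
w(M)*4522 = (-3 + (-1 + 0)²)*4522 = (-3 + (-1)²)*4522 = (-3 + 1)*4522 = -2*4522 = -9044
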